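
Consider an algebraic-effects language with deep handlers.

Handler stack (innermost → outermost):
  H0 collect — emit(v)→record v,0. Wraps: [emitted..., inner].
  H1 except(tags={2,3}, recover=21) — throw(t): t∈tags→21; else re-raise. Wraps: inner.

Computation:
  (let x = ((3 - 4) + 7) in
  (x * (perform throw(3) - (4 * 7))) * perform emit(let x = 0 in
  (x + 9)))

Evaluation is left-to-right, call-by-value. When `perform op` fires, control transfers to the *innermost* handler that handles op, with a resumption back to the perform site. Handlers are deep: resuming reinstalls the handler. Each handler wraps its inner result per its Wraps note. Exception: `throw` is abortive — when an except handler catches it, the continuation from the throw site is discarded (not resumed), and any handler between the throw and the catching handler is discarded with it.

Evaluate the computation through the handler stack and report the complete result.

Answer: 21

Working:
throw(3) @ H1 caught ⇒ 21
= 21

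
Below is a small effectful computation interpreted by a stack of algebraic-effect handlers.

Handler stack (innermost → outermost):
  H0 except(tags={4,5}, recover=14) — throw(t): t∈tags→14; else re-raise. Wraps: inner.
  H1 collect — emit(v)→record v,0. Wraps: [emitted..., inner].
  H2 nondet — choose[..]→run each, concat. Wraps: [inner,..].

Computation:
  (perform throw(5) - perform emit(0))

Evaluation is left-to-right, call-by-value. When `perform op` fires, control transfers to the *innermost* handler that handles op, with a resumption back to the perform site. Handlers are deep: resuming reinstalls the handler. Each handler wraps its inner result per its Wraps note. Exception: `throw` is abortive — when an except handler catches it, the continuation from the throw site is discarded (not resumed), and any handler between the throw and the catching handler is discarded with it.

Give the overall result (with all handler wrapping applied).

Answer: [[14]]

Working:
throw(5) @ H0 caught ⇒ 14
H1 returns [14]
H2 returns [[14]]
= [[14]]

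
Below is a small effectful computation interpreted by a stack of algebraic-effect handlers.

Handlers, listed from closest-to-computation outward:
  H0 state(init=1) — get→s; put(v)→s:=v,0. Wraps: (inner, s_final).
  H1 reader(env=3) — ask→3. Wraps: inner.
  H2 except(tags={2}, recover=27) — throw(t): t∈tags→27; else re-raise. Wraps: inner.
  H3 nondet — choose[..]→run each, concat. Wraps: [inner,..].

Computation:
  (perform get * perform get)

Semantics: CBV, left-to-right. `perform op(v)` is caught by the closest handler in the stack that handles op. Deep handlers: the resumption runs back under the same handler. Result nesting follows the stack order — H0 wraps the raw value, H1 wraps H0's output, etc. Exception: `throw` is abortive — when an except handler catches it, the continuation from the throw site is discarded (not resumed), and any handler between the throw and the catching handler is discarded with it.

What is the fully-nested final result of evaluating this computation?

Step-by-step:
get @ H0 ⇒ 1
get @ H0 ⇒ 1
H0 returns (1, 1)
H1 returns (1, 1)
H2 returns (1, 1)
H3 returns [(1, 1)]
= [(1, 1)]

Answer: [(1, 1)]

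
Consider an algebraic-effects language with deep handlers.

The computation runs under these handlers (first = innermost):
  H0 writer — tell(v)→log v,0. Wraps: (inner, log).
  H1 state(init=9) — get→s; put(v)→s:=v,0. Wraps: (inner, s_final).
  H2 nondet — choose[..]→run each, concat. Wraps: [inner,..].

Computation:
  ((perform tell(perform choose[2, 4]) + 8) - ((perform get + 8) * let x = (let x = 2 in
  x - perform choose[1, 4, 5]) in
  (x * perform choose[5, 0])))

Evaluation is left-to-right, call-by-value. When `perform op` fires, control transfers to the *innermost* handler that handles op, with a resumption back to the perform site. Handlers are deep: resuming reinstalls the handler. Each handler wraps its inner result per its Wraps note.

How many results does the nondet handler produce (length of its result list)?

Answer: 12

Working:
choose[2, 4] @ H2
  branch[0] choose=2:
    tell(2) @ H0 ⇒ log+=2
    get @ H1 ⇒ 9
    choose[1, 4, 5] @ H2
      branch[0] choose=1:
        choose[5, 0] @ H2
          branch[0] choose=5:
            H0 returns (-77, (2))
            H1 returns ((-77, (2)), 9)
            H2 returns [((-77, (2)), 9)]
          branch[1] choose=0:
            H0 returns (8, (2))
            H1 returns ((8, (2)), 9)
            H2 returns [((8, (2)), 9)]
      branch[1] choose=4:
        choose[5, 0] @ H2
          branch[0] choose=5:
            H0 returns (178, (2))
            H1 returns ((178, (2)), 9)
            H2 returns [((178, (2)), 9)]
          branch[1] choose=0:
            H0 returns (8, (2))
            H1 returns ((8, (2)), 9)
            H2 returns [((8, (2)), 9)]
      branch[2] choose=5:
        choose[5, 0] @ H2
          branch[0] choose=5:
            H0 returns (263, (2))
            H1 returns ((263, (2)), 9)
            H2 returns [((263, (2)), 9)]
          branch[1] choose=0:
            H0 returns (8, (2))
            H1 returns ((8, (2)), 9)
            H2 returns [((8, (2)), 9)]
  branch[1] choose=4:
    tell(4) @ H0 ⇒ log+=4
    get @ H1 ⇒ 9
    choose[1, 4, 5] @ H2
      branch[0] choose=1:
        choose[5, 0] @ H2
          branch[0] choose=5:
            H0 returns (-77, (4))
            H1 returns ((-77, (4)), 9)
            H2 returns [((-77, (4)), 9)]
          branch[1] choose=0:
            H0 returns (8, (4))
            H1 returns ((8, (4)), 9)
            H2 returns [((8, (4)), 9)]
      branch[1] choose=4:
        choose[5, 0] @ H2
          branch[0] choose=5:
            H0 returns (178, (4))
            H1 returns ((178, (4)), 9)
            H2 returns [((178, (4)), 9)]
          branch[1] choose=0:
            H0 returns (8, (4))
            H1 returns ((8, (4)), 9)
            H2 returns [((8, (4)), 9)]
      branch[2] choose=5:
        choose[5, 0] @ H2
          branch[0] choose=5:
            H0 returns (263, (4))
            H1 returns ((263, (4)), 9)
            H2 returns [((263, (4)), 9)]
          branch[1] choose=0:
            H0 returns (8, (4))
            H1 returns ((8, (4)), 9)
            H2 returns [((8, (4)), 9)]
= [((-77, (2)), 9), ((8, (2)), 9), ((178, (2)), 9), ((8, (2)), 9), ((263, (2)), 9), ((8, (2)), 9), ((-77, (4)), 9), ((8, (4)), 9), ((178, (4)), 9), ((8, (4)), 9), ((263, (4)), 9), ((8, (4)), 9)]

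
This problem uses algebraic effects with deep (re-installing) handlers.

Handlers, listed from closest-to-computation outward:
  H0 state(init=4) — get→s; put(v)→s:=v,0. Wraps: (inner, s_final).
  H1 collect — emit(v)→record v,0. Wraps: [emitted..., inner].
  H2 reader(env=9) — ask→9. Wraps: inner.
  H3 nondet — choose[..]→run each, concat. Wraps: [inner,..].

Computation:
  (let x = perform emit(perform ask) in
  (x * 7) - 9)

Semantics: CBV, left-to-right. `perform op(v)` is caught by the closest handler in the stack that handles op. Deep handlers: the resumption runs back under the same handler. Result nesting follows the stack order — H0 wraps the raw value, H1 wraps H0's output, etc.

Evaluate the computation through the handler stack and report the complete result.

Answer: [[9, (-9, 4)]]

Working:
ask @ H2 ⇒ 9
emit(9) @ H1 ⇒ out+=9
H0 returns (-9, 4)
H1 returns [9, (-9, 4)]
H2 returns [9, (-9, 4)]
H3 returns [[9, (-9, 4)]]
= [[9, (-9, 4)]]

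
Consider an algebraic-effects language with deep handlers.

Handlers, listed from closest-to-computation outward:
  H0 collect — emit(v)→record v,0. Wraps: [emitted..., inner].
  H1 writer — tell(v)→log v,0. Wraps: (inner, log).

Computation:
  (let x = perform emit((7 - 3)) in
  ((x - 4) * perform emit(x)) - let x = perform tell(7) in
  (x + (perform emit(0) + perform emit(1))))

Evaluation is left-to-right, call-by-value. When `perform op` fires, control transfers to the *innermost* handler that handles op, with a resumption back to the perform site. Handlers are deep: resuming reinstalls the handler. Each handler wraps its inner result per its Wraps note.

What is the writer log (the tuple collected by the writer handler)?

Answer: (7)

Evaluation trace:
emit(4) @ H0 ⇒ out+=4
emit(0) @ H0 ⇒ out+=0
tell(7) @ H1 ⇒ log+=7
emit(0) @ H0 ⇒ out+=0
emit(1) @ H0 ⇒ out+=1
H0 returns [4, 0, 0, 1, 0]
H1 returns ([4, 0, 0, 1, 0], (7))
= ([4, 0, 0, 1, 0], (7))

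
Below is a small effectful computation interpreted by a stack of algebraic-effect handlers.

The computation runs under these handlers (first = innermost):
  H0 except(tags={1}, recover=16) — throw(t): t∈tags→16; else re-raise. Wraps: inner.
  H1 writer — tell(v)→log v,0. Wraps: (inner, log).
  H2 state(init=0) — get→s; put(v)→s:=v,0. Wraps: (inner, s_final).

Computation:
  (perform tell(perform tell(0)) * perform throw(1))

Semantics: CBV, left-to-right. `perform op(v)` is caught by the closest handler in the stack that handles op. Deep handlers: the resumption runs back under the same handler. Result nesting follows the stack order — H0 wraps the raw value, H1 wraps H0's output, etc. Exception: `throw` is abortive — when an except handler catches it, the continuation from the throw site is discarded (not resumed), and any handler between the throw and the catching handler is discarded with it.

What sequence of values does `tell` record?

Answer: (0, 0)

Step-by-step:
tell(0) @ H1 ⇒ log+=0
tell(0) @ H1 ⇒ log+=0
throw(1) @ H0 caught ⇒ 16
H1 returns (16, (0, 0))
H2 returns ((16, (0, 0)), 0)
= ((16, (0, 0)), 0)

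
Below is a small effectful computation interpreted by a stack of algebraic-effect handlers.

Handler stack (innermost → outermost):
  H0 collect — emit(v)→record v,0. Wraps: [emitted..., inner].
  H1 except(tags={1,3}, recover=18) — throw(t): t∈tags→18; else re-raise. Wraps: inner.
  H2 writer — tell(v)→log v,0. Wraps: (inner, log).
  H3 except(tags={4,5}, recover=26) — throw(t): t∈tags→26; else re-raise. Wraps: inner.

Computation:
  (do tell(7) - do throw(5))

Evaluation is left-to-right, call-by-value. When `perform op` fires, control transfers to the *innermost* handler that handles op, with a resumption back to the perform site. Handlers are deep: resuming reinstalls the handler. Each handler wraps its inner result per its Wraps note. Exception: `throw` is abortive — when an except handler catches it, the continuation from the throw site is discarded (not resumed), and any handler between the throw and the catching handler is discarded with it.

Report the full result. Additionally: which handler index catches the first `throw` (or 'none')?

Answer: 26 ; first throw caught by: H3

Step-by-step:
tell(7) @ H2 ⇒ log+=7
throw(5) @ H1 re-raised
throw(5) @ H3 caught ⇒ 26
= 26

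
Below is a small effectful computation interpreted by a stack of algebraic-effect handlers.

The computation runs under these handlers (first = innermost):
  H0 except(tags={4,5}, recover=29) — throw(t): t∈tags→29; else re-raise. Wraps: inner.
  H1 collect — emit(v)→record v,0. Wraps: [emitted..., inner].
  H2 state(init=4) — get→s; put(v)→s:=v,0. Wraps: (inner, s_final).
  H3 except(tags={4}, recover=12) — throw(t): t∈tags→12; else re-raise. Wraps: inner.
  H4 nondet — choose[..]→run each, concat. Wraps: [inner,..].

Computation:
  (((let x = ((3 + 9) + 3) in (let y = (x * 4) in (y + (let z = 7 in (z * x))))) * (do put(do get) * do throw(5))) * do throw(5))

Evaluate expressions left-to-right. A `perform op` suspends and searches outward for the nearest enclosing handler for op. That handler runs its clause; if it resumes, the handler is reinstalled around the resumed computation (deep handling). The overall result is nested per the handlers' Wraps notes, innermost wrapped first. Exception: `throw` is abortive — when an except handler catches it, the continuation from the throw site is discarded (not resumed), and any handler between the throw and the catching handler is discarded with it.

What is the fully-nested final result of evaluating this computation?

Answer: [([29], 4)]

Evaluation trace:
get @ H2 ⇒ 4
put(4) @ H2 ⇒ s:=4
throw(5) @ H0 caught ⇒ 29
H1 returns [29]
H2 returns ([29], 4)
H3 returns ([29], 4)
H4 returns [([29], 4)]
= [([29], 4)]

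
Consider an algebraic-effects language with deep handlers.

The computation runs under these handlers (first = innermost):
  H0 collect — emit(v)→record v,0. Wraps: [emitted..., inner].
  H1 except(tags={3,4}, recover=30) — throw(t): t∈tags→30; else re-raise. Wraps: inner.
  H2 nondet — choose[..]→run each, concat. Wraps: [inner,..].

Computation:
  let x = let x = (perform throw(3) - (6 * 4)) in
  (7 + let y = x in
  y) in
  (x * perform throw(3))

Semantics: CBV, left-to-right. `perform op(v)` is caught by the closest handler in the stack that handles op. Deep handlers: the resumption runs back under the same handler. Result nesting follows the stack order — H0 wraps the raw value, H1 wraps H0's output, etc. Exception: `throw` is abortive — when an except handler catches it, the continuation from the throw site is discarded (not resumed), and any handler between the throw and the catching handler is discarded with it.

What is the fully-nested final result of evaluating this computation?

Evaluation trace:
throw(3) @ H1 caught ⇒ 30
H2 returns [30]
= [30]

Answer: [30]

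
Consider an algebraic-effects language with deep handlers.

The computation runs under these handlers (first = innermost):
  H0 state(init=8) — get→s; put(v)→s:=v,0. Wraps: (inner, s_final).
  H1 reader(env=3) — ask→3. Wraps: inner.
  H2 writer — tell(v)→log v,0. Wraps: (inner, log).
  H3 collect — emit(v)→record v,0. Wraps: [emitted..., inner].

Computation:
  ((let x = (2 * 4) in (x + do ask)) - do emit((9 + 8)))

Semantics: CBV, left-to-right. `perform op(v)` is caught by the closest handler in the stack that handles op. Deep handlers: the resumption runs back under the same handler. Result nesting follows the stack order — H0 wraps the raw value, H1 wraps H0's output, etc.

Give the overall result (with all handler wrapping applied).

Evaluation trace:
ask @ H1 ⇒ 3
emit(17) @ H3 ⇒ out+=17
H0 returns (11, 8)
H1 returns (11, 8)
H2 returns ((11, 8), ())
H3 returns [17, ((11, 8), ())]
= [17, ((11, 8), ())]

Answer: [17, ((11, 8), ())]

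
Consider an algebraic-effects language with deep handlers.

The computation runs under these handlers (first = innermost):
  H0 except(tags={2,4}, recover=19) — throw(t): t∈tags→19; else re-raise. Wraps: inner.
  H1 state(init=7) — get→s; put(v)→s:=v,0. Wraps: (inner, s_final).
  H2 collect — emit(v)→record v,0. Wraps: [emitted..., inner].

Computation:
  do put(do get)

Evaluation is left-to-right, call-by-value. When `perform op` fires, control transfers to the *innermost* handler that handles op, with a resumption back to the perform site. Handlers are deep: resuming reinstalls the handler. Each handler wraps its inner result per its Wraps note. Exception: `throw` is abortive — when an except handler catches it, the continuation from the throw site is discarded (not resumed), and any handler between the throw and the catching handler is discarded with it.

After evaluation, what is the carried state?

Evaluation trace:
get @ H1 ⇒ 7
put(7) @ H1 ⇒ s:=7
H0 returns 0
H1 returns (0, 7)
H2 returns [(0, 7)]
= [(0, 7)]

Answer: 7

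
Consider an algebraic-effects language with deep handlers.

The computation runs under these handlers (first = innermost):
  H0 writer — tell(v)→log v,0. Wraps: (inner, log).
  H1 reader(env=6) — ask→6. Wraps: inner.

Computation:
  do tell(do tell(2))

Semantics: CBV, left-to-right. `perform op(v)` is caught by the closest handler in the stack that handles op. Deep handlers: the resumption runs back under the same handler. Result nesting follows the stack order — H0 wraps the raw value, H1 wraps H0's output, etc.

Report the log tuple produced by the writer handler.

Answer: (2, 0)

Step-by-step:
tell(2) @ H0 ⇒ log+=2
tell(0) @ H0 ⇒ log+=0
H0 returns (0, (2, 0))
H1 returns (0, (2, 0))
= (0, (2, 0))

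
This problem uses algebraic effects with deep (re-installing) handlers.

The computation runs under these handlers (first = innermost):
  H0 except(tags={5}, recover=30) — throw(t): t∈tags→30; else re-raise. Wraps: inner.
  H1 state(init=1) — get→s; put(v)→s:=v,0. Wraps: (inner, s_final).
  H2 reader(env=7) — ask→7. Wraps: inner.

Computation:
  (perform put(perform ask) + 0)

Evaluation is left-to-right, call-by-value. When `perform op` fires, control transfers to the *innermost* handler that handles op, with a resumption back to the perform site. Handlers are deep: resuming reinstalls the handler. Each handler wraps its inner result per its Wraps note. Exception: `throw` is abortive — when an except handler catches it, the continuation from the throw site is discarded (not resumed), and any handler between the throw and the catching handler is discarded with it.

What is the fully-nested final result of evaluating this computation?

Evaluation trace:
ask @ H2 ⇒ 7
put(7) @ H1 ⇒ s:=7
H0 returns 0
H1 returns (0, 7)
H2 returns (0, 7)
= (0, 7)

Answer: (0, 7)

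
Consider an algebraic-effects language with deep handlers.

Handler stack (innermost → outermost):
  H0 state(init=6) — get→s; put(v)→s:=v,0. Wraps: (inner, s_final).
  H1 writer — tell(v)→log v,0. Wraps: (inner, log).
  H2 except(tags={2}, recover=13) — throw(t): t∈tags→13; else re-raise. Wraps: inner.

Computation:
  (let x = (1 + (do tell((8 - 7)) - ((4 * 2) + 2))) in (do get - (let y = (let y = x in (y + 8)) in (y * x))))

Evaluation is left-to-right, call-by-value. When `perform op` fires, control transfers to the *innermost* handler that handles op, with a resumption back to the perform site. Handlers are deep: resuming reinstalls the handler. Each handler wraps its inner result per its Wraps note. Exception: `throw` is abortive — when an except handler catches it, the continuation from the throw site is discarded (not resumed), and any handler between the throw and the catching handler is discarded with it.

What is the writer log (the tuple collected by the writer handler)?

Answer: (1)

Evaluation trace:
tell(1) @ H1 ⇒ log+=1
get @ H0 ⇒ 6
H0 returns (-3, 6)
H1 returns ((-3, 6), (1))
H2 returns ((-3, 6), (1))
= ((-3, 6), (1))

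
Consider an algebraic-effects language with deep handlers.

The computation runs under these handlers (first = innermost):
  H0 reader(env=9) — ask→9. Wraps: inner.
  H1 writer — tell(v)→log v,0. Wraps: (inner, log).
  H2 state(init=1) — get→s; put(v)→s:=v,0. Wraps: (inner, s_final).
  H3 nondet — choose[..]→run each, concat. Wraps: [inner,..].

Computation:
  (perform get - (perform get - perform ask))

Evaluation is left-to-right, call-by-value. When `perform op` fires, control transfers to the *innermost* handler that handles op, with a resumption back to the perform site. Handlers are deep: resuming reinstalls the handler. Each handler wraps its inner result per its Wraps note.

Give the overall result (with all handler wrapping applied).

Working:
get @ H2 ⇒ 1
get @ H2 ⇒ 1
ask @ H0 ⇒ 9
H0 returns 9
H1 returns (9, ())
H2 returns ((9, ()), 1)
H3 returns [((9, ()), 1)]
= [((9, ()), 1)]

Answer: [((9, ()), 1)]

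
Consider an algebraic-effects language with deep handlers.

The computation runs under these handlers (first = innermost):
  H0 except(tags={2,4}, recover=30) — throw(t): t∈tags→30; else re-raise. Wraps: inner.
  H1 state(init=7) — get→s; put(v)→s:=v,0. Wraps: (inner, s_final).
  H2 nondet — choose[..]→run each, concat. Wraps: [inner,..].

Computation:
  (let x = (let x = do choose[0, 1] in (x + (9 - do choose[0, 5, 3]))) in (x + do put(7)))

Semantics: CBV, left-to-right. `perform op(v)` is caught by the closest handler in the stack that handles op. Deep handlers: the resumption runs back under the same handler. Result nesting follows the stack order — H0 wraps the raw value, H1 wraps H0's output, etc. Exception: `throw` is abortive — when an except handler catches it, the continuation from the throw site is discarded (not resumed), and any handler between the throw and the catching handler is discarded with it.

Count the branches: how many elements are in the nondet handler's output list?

Working:
choose[0, 1] @ H2
  branch[0] choose=0:
    choose[0, 5, 3] @ H2
      branch[0] choose=0:
        put(7) @ H1 ⇒ s:=7
        H0 returns 9
        H1 returns (9, 7)
        H2 returns [(9, 7)]
      branch[1] choose=5:
        put(7) @ H1 ⇒ s:=7
        H0 returns 4
        H1 returns (4, 7)
        H2 returns [(4, 7)]
      branch[2] choose=3:
        put(7) @ H1 ⇒ s:=7
        H0 returns 6
        H1 returns (6, 7)
        H2 returns [(6, 7)]
  branch[1] choose=1:
    choose[0, 5, 3] @ H2
      branch[0] choose=0:
        put(7) @ H1 ⇒ s:=7
        H0 returns 10
        H1 returns (10, 7)
        H2 returns [(10, 7)]
      branch[1] choose=5:
        put(7) @ H1 ⇒ s:=7
        H0 returns 5
        H1 returns (5, 7)
        H2 returns [(5, 7)]
      branch[2] choose=3:
        put(7) @ H1 ⇒ s:=7
        H0 returns 7
        H1 returns (7, 7)
        H2 returns [(7, 7)]
= [(9, 7), (4, 7), (6, 7), (10, 7), (5, 7), (7, 7)]

Answer: 6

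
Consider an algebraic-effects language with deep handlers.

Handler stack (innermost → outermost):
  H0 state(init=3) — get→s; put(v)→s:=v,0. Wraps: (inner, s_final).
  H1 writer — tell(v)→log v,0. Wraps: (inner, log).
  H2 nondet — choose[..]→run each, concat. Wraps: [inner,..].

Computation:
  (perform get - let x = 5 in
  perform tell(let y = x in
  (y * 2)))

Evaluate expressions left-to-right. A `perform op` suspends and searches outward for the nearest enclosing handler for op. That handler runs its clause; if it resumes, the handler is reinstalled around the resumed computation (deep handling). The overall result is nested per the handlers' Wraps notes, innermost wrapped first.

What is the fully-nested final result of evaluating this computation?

Answer: [((3, 3), (10))]

Step-by-step:
get @ H0 ⇒ 3
tell(10) @ H1 ⇒ log+=10
H0 returns (3, 3)
H1 returns ((3, 3), (10))
H2 returns [((3, 3), (10))]
= [((3, 3), (10))]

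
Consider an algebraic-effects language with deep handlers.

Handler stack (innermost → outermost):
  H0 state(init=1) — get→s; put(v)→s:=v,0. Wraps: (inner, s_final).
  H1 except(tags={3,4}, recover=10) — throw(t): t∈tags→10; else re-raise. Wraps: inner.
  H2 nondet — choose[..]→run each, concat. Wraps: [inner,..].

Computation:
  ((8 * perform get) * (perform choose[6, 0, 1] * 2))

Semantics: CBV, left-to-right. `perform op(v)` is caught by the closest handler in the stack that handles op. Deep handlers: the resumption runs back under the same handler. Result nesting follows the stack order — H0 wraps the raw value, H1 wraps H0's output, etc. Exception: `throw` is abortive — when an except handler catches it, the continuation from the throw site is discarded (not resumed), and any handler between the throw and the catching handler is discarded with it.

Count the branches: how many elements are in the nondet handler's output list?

Step-by-step:
get @ H0 ⇒ 1
choose[6, 0, 1] @ H2
  branch[0] choose=6:
    H0 returns (96, 1)
    H1 returns (96, 1)
    H2 returns [(96, 1)]
  branch[1] choose=0:
    H0 returns (0, 1)
    H1 returns (0, 1)
    H2 returns [(0, 1)]
  branch[2] choose=1:
    H0 returns (16, 1)
    H1 returns (16, 1)
    H2 returns [(16, 1)]
= [(96, 1), (0, 1), (16, 1)]

Answer: 3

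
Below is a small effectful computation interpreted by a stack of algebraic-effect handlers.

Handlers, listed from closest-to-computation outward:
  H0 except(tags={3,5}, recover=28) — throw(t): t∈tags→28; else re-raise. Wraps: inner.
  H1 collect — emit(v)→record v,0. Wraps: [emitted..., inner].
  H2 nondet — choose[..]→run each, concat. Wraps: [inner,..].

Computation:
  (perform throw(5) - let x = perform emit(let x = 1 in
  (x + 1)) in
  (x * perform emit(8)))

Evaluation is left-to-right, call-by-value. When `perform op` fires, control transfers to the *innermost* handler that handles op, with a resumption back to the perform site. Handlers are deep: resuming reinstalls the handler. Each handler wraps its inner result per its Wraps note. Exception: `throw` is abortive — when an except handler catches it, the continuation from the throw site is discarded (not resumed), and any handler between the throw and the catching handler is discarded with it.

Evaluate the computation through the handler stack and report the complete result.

Evaluation trace:
throw(5) @ H0 caught ⇒ 28
H1 returns [28]
H2 returns [[28]]
= [[28]]

Answer: [[28]]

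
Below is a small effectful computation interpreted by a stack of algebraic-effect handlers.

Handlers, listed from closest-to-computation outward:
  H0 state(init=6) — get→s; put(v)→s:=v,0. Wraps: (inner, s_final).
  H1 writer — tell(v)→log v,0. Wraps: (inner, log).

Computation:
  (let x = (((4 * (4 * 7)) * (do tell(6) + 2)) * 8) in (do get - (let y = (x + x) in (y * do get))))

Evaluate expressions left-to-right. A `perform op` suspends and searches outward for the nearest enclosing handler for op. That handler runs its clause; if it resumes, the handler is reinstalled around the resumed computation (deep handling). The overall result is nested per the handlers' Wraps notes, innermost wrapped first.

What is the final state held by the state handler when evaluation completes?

Step-by-step:
tell(6) @ H1 ⇒ log+=6
get @ H0 ⇒ 6
get @ H0 ⇒ 6
H0 returns (-21498, 6)
H1 returns ((-21498, 6), (6))
= ((-21498, 6), (6))

Answer: 6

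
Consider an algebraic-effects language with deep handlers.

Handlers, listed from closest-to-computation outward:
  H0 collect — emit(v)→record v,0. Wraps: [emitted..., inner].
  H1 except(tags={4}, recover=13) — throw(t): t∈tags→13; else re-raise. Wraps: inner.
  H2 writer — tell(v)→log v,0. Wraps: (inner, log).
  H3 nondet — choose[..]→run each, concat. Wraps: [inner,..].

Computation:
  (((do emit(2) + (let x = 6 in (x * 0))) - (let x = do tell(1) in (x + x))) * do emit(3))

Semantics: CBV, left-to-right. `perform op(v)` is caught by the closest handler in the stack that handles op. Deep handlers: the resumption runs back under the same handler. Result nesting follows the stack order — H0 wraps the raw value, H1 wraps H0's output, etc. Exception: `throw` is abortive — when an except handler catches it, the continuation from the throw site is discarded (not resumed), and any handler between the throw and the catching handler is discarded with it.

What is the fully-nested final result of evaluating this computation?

Step-by-step:
emit(2) @ H0 ⇒ out+=2
tell(1) @ H2 ⇒ log+=1
emit(3) @ H0 ⇒ out+=3
H0 returns [2, 3, 0]
H1 returns [2, 3, 0]
H2 returns ([2, 3, 0], (1))
H3 returns [([2, 3, 0], (1))]
= [([2, 3, 0], (1))]

Answer: [([2, 3, 0], (1))]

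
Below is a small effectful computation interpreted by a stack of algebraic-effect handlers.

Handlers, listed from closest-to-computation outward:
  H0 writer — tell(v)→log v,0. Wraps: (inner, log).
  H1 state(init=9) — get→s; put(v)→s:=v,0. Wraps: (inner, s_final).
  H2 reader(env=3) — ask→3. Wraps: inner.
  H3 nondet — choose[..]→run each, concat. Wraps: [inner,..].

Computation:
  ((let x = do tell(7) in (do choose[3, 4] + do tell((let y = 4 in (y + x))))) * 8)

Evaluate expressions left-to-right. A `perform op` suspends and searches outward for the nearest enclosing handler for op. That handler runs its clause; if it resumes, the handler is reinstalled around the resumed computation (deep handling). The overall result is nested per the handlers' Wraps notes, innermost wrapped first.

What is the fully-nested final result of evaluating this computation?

Answer: [((24, (7, 4)), 9), ((32, (7, 4)), 9)]

Working:
tell(7) @ H0 ⇒ log+=7
choose[3, 4] @ H3
  branch[0] choose=3:
    tell(4) @ H0 ⇒ log+=4
    H0 returns (24, (7, 4))
    H1 returns ((24, (7, 4)), 9)
    H2 returns ((24, (7, 4)), 9)
    H3 returns [((24, (7, 4)), 9)]
  branch[1] choose=4:
    tell(4) @ H0 ⇒ log+=4
    H0 returns (32, (7, 4))
    H1 returns ((32, (7, 4)), 9)
    H2 returns ((32, (7, 4)), 9)
    H3 returns [((32, (7, 4)), 9)]
= [((24, (7, 4)), 9), ((32, (7, 4)), 9)]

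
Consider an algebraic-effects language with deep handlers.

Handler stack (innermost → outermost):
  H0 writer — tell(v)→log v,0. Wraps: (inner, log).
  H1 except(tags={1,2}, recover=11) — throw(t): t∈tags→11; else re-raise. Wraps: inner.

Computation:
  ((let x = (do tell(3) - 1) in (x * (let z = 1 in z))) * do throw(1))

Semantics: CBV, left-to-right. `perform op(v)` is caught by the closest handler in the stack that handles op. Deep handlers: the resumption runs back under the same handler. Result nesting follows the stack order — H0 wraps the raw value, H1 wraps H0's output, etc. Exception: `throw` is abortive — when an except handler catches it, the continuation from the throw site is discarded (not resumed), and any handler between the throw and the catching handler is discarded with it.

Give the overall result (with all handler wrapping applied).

Answer: 11

Step-by-step:
tell(3) @ H0 ⇒ log+=3
throw(1) @ H1 caught ⇒ 11
= 11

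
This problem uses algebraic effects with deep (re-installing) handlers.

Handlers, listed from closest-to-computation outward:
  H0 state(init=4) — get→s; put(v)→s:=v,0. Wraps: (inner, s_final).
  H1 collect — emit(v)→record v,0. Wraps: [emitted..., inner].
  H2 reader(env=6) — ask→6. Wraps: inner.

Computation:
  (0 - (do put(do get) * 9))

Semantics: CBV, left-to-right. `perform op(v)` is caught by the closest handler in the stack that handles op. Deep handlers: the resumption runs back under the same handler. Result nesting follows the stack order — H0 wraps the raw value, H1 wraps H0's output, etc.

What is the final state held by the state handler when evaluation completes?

Working:
get @ H0 ⇒ 4
put(4) @ H0 ⇒ s:=4
H0 returns (0, 4)
H1 returns [(0, 4)]
H2 returns [(0, 4)]
= [(0, 4)]

Answer: 4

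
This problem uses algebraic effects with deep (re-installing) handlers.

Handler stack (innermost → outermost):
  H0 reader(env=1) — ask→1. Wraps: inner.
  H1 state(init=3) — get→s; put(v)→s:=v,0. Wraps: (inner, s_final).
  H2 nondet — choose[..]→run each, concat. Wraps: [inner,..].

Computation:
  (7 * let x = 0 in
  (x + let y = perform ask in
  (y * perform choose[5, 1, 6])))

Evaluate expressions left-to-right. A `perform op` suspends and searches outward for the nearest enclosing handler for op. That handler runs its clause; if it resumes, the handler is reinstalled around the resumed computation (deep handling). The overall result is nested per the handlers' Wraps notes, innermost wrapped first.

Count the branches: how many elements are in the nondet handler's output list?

Working:
ask @ H0 ⇒ 1
choose[5, 1, 6] @ H2
  branch[0] choose=5:
    H0 returns 35
    H1 returns (35, 3)
    H2 returns [(35, 3)]
  branch[1] choose=1:
    H0 returns 7
    H1 returns (7, 3)
    H2 returns [(7, 3)]
  branch[2] choose=6:
    H0 returns 42
    H1 returns (42, 3)
    H2 returns [(42, 3)]
= [(35, 3), (7, 3), (42, 3)]

Answer: 3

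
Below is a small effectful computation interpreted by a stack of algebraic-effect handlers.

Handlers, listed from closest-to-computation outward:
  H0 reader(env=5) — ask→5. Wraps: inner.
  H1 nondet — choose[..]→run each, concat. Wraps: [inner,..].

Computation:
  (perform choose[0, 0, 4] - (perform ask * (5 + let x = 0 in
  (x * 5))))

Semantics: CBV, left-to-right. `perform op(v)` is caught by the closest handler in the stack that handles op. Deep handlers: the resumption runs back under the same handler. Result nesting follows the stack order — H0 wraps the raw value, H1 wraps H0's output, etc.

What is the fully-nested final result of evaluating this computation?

Answer: [-25, -25, -21]

Working:
choose[0, 0, 4] @ H1
  branch[0] choose=0:
    ask @ H0 ⇒ 5
    H0 returns -25
    H1 returns [-25]
  branch[1] choose=0:
    ask @ H0 ⇒ 5
    H0 returns -25
    H1 returns [-25]
  branch[2] choose=4:
    ask @ H0 ⇒ 5
    H0 returns -21
    H1 returns [-21]
= [-25, -25, -21]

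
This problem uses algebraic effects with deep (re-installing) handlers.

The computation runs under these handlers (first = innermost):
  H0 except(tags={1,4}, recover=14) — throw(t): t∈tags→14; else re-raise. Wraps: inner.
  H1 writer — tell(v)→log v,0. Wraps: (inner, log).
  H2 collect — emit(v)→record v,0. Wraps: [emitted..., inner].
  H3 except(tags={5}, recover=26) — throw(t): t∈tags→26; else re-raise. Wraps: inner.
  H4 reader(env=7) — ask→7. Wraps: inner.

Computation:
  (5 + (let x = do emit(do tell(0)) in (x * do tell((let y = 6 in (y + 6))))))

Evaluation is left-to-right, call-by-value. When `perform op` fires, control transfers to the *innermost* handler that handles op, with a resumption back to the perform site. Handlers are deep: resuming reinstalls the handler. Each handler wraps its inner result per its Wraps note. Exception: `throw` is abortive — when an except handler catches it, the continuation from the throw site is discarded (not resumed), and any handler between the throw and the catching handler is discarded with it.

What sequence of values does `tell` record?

Step-by-step:
tell(0) @ H1 ⇒ log+=0
emit(0) @ H2 ⇒ out+=0
tell(12) @ H1 ⇒ log+=12
H0 returns 5
H1 returns (5, (0, 12))
H2 returns [0, (5, (0, 12))]
H3 returns [0, (5, (0, 12))]
H4 returns [0, (5, (0, 12))]
= [0, (5, (0, 12))]

Answer: (0, 12)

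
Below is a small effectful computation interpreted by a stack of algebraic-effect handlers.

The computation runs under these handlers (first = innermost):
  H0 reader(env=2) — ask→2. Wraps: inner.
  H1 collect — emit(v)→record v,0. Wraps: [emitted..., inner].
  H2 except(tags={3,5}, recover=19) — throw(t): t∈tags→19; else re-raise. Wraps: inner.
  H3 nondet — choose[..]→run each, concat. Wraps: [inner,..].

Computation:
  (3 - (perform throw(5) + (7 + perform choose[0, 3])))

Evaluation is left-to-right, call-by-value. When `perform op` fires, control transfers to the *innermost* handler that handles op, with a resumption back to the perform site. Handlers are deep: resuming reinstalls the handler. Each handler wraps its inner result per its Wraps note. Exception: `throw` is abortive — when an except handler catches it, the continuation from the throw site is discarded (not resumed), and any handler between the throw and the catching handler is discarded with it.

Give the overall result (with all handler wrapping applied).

Evaluation trace:
throw(5) @ H2 caught ⇒ 19
H3 returns [19]
= [19]

Answer: [19]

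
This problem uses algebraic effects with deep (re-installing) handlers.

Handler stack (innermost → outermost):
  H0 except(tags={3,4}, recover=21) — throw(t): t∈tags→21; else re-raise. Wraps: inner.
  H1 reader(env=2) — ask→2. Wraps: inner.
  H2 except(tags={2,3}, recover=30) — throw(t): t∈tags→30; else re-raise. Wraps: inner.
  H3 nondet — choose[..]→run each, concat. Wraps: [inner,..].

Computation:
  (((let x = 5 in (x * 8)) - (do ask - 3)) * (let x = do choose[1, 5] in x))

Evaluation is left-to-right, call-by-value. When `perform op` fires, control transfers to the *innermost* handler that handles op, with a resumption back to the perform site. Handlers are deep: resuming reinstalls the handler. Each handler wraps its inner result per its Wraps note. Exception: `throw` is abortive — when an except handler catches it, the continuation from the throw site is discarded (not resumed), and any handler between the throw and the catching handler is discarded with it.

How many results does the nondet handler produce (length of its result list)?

Answer: 2

Step-by-step:
ask @ H1 ⇒ 2
choose[1, 5] @ H3
  branch[0] choose=1:
    H0 returns 41
    H1 returns 41
    H2 returns 41
    H3 returns [41]
  branch[1] choose=5:
    H0 returns 205
    H1 returns 205
    H2 returns 205
    H3 returns [205]
= [41, 205]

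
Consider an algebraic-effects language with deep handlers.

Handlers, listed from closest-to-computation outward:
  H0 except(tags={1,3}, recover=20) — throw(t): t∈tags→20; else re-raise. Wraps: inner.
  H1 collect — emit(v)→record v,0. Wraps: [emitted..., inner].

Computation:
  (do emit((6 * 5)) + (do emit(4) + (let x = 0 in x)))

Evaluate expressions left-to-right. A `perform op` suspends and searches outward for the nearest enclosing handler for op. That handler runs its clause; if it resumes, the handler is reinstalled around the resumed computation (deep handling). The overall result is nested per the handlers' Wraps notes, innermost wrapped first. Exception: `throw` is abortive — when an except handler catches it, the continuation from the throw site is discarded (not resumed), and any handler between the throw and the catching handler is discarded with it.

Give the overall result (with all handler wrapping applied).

Step-by-step:
emit(30) @ H1 ⇒ out+=30
emit(4) @ H1 ⇒ out+=4
H0 returns 0
H1 returns [30, 4, 0]
= [30, 4, 0]

Answer: [30, 4, 0]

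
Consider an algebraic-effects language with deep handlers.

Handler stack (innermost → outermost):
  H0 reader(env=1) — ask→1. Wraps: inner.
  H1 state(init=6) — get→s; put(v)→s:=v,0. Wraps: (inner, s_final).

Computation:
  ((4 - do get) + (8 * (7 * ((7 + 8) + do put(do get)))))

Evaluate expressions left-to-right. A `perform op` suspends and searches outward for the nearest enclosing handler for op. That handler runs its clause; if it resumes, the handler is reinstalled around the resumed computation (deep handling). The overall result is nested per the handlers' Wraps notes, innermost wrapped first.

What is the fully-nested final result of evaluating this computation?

Working:
get @ H1 ⇒ 6
get @ H1 ⇒ 6
put(6) @ H1 ⇒ s:=6
H0 returns 838
H1 returns (838, 6)
= (838, 6)

Answer: (838, 6)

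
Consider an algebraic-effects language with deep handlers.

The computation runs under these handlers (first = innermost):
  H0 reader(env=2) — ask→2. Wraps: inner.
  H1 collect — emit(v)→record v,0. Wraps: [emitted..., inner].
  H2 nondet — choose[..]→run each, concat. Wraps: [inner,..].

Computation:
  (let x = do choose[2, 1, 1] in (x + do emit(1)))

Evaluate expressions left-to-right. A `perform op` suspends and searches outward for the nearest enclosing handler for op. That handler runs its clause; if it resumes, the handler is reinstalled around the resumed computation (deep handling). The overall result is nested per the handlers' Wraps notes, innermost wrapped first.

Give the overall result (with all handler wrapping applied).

Working:
choose[2, 1, 1] @ H2
  branch[0] choose=2:
    emit(1) @ H1 ⇒ out+=1
    H0 returns 2
    H1 returns [1, 2]
    H2 returns [[1, 2]]
  branch[1] choose=1:
    emit(1) @ H1 ⇒ out+=1
    H0 returns 1
    H1 returns [1, 1]
    H2 returns [[1, 1]]
  branch[2] choose=1:
    emit(1) @ H1 ⇒ out+=1
    H0 returns 1
    H1 returns [1, 1]
    H2 returns [[1, 1]]
= [[1, 2], [1, 1], [1, 1]]

Answer: [[1, 2], [1, 1], [1, 1]]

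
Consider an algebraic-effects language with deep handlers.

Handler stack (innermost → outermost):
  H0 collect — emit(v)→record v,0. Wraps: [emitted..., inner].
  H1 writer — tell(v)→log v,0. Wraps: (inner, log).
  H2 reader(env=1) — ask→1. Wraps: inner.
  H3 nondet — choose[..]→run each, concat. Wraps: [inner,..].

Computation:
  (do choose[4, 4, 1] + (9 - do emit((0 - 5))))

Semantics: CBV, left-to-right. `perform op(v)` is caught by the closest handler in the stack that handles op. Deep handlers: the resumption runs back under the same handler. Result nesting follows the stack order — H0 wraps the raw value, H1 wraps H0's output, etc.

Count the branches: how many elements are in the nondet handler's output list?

Step-by-step:
choose[4, 4, 1] @ H3
  branch[0] choose=4:
    emit(-5) @ H0 ⇒ out+=-5
    H0 returns [-5, 13]
    H1 returns ([-5, 13], ())
    H2 returns ([-5, 13], ())
    H3 returns [([-5, 13], ())]
  branch[1] choose=4:
    emit(-5) @ H0 ⇒ out+=-5
    H0 returns [-5, 13]
    H1 returns ([-5, 13], ())
    H2 returns ([-5, 13], ())
    H3 returns [([-5, 13], ())]
  branch[2] choose=1:
    emit(-5) @ H0 ⇒ out+=-5
    H0 returns [-5, 10]
    H1 returns ([-5, 10], ())
    H2 returns ([-5, 10], ())
    H3 returns [([-5, 10], ())]
= [([-5, 13], ()), ([-5, 13], ()), ([-5, 10], ())]

Answer: 3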